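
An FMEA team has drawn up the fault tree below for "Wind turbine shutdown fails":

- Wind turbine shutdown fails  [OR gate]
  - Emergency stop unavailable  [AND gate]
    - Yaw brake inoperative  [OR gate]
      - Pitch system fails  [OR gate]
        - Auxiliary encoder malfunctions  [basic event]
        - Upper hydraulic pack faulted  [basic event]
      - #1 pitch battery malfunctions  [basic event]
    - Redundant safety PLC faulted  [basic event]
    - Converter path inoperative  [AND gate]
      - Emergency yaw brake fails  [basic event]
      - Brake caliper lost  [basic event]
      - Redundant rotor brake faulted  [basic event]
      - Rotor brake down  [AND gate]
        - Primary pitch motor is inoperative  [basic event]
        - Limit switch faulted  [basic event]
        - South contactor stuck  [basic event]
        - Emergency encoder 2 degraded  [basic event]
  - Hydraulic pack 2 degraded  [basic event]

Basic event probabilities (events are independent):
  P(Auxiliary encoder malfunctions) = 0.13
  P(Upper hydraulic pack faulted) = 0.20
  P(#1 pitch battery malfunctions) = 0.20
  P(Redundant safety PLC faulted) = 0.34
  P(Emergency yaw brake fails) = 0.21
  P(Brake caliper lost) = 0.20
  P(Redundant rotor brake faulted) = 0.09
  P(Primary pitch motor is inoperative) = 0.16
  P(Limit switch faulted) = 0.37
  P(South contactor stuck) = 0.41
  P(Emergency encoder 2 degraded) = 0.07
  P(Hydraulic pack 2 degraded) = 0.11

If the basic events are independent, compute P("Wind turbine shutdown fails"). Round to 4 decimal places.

0.1100

P(Pitch system fails) [OR] = 1 − (1−0.13) × (1−0.20) = 0.304000
P(Yaw brake inoperative) [OR] = 1 − (1−0.304000) × (1−0.20) = 0.443200
P(Rotor brake down) [AND] = 0.16 × 0.37 × 0.41 × 0.07 = 0.001699
P(Converter path inoperative) [AND] = 0.21 × 0.20 × 0.09 × 0.001699 = 0.000006
P(Emergency stop unavailable) [AND] = 0.443200 × 0.34 × 0.000006 = 0.000001
P(Wind turbine shutdown fails) [OR] = 1 − (1−0.000001) × (1−0.11) = 0.110001
Rounded to 4 decimal places: P(Wind turbine shutdown fails) ≈ 0.1100.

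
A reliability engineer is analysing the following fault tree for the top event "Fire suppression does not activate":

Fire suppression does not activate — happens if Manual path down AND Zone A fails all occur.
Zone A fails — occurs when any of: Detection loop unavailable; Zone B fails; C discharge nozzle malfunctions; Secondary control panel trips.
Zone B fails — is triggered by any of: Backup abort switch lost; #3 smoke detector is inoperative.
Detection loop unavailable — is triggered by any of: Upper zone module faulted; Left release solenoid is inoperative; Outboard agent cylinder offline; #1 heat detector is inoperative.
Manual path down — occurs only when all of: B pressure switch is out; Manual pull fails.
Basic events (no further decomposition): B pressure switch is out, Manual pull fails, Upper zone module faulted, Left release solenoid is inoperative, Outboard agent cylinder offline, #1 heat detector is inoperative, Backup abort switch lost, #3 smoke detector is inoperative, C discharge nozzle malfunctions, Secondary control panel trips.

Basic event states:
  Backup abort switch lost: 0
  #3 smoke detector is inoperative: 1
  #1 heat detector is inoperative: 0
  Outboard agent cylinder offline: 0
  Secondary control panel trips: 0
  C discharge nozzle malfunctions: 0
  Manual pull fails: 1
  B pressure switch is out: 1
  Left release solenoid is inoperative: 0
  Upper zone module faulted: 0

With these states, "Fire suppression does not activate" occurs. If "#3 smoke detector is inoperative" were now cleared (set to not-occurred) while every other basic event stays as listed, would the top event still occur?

No

Counterfactual: set "#3 smoke detector is inoperative" to not occurred.
Manual path down [AND]: B pressure switch is out=occurs, Manual pull fails=occurs → all inputs occur → occurs.
Detection loop unavailable [OR]: Upper zone module faulted=not, Left release solenoid is inoperative=not, Outboard agent cylinder offline=not, #1 heat detector is inoperative=not → no input occurs → does not occur.
Zone B fails [OR]: Backup abort switch lost=not, #3 smoke detector is inoperative=not → no input occurs → does not occur.
Zone A fails [OR]: Detection loop unavailable=not, Zone B fails=not, C discharge nozzle malfunctions=not, Secondary control panel trips=not → no input occurs → does not occur.
Fire suppression does not activate [AND]: Manual path down=occurs, Zone A fails=not → not all inputs occur → does not occur.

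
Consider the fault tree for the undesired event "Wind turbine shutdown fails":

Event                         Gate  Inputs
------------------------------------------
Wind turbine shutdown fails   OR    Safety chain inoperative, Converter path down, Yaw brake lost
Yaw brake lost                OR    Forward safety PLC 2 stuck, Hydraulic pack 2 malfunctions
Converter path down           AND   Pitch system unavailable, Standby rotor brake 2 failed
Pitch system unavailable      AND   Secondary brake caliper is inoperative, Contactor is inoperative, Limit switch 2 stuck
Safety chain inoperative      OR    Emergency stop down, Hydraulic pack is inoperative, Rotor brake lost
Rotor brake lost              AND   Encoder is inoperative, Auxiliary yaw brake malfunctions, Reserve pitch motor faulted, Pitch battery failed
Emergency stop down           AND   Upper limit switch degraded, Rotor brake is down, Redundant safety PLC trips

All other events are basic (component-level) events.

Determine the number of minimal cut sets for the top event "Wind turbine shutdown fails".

Emergency stop down [AND]: one cut set from each child combined → 1 × 1 × 1 = 1 cut set(s).
Rotor brake lost [AND]: one cut set from each child combined → 1 × 1 × 1 × 1 = 1 cut set(s).
Safety chain inoperative [OR]: union of children's cut sets → 3 cut set(s).
Pitch system unavailable [AND]: one cut set from each child combined → 1 × 1 × 1 = 1 cut set(s).
Converter path down [AND]: one cut set from each child combined → 1 × 1 = 1 cut set(s).
Yaw brake lost [OR]: union of children's cut sets → 2 cut set(s).
Wind turbine shutdown fails [OR]: union of children's cut sets → 6 cut set(s).
Minimal cut sets: {Redundant safety PLC trips, Rotor brake is down, Upper limit switch degraded}; {Hydraulic pack is inoperative}; {Auxiliary yaw brake malfunctions, Encoder is inoperative, Pitch battery failed, Reserve pitch motor faulted}; {Contactor is inoperative, Limit switch 2 stuck, Secondary brake caliper is inoperative, Standby rotor brake 2 failed}; {Forward safety PLC 2 stuck}; {Hydraulic pack 2 malfunctions}.

6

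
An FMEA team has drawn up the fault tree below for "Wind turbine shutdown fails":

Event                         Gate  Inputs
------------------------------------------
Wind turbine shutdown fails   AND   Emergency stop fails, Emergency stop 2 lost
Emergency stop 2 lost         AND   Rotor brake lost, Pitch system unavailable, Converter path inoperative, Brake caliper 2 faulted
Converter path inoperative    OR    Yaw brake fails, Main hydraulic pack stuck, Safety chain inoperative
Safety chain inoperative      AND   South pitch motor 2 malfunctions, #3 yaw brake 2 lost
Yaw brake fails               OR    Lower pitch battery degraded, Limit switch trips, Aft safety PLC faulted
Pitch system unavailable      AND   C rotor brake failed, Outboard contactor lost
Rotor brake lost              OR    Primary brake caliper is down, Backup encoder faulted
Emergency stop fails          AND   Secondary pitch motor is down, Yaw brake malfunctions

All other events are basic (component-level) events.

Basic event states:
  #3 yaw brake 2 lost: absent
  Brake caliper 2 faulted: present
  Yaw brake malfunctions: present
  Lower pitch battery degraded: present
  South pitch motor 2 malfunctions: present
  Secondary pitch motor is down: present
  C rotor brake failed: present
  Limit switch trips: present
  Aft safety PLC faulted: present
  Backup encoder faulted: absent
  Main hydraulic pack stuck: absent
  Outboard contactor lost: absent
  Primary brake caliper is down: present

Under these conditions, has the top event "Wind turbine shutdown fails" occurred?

Emergency stop fails [AND]: Secondary pitch motor is down=occurs, Yaw brake malfunctions=occurs → all inputs occur → occurs.
Rotor brake lost [OR]: Primary brake caliper is down=occurs, Backup encoder faulted=not → at least one input occurs → occurs.
Pitch system unavailable [AND]: C rotor brake failed=occurs, Outboard contactor lost=not → not all inputs occur → does not occur.
Yaw brake fails [OR]: Lower pitch battery degraded=occurs, Limit switch trips=occurs, Aft safety PLC faulted=occurs → at least one input occurs → occurs.
Safety chain inoperative [AND]: South pitch motor 2 malfunctions=occurs, #3 yaw brake 2 lost=not → not all inputs occur → does not occur.
Converter path inoperative [OR]: Yaw brake fails=occurs, Main hydraulic pack stuck=not, Safety chain inoperative=not → at least one input occurs → occurs.
Emergency stop 2 lost [AND]: Rotor brake lost=occurs, Pitch system unavailable=not, Converter path inoperative=occurs, Brake caliper 2 faulted=occurs → not all inputs occur → does not occur.
Wind turbine shutdown fails [AND]: Emergency stop fails=occurs, Emergency stop 2 lost=not → not all inputs occur → does not occur.

No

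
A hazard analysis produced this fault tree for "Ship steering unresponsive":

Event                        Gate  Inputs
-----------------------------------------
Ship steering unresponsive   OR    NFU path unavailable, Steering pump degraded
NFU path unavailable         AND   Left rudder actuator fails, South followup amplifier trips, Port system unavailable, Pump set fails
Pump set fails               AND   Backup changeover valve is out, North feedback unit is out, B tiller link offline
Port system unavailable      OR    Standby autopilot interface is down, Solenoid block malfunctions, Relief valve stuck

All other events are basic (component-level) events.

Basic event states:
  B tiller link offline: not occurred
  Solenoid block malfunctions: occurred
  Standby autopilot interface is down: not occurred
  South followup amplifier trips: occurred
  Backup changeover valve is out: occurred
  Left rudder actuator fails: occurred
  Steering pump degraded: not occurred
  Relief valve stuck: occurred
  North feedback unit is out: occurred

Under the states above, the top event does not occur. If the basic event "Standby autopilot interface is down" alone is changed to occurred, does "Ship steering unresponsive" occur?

No

Counterfactual: set "Standby autopilot interface is down" to occurred.
Port system unavailable [OR]: Standby autopilot interface is down=occurs, Solenoid block malfunctions=occurs, Relief valve stuck=occurs → at least one input occurs → occurs.
Pump set fails [AND]: Backup changeover valve is out=occurs, North feedback unit is out=occurs, B tiller link offline=not → not all inputs occur → does not occur.
NFU path unavailable [AND]: Left rudder actuator fails=occurs, South followup amplifier trips=occurs, Port system unavailable=occurs, Pump set fails=not → not all inputs occur → does not occur.
Ship steering unresponsive [OR]: NFU path unavailable=not, Steering pump degraded=not → no input occurs → does not occur.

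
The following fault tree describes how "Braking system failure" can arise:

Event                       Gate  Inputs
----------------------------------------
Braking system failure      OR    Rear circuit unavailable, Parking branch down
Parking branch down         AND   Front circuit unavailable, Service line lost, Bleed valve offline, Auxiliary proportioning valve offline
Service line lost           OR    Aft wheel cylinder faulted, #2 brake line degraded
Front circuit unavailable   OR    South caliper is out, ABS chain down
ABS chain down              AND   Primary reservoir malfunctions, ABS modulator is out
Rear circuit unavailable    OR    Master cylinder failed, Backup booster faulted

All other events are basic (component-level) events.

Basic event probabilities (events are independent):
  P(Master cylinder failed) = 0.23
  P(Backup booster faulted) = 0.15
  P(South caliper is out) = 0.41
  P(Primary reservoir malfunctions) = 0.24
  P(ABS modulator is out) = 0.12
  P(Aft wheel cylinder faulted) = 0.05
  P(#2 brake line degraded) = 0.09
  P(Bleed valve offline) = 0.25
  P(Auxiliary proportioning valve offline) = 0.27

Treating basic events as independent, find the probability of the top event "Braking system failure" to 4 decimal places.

0.3481

P(Rear circuit unavailable) [OR] = 1 − (1−0.23) × (1−0.15) = 0.345500
P(ABS chain down) [AND] = 0.24 × 0.12 = 0.028800
P(Front circuit unavailable) [OR] = 1 − (1−0.41) × (1−0.028800) = 0.426992
P(Service line lost) [OR] = 1 − (1−0.05) × (1−0.09) = 0.135500
P(Parking branch down) [AND] = 0.426992 × 0.135500 × 0.25 × 0.27 = 0.003905
P(Braking system failure) [OR] = 1 − (1−0.345500) × (1−0.003905) = 0.348056
Rounded to 4 decimal places: P(Braking system failure) ≈ 0.3481.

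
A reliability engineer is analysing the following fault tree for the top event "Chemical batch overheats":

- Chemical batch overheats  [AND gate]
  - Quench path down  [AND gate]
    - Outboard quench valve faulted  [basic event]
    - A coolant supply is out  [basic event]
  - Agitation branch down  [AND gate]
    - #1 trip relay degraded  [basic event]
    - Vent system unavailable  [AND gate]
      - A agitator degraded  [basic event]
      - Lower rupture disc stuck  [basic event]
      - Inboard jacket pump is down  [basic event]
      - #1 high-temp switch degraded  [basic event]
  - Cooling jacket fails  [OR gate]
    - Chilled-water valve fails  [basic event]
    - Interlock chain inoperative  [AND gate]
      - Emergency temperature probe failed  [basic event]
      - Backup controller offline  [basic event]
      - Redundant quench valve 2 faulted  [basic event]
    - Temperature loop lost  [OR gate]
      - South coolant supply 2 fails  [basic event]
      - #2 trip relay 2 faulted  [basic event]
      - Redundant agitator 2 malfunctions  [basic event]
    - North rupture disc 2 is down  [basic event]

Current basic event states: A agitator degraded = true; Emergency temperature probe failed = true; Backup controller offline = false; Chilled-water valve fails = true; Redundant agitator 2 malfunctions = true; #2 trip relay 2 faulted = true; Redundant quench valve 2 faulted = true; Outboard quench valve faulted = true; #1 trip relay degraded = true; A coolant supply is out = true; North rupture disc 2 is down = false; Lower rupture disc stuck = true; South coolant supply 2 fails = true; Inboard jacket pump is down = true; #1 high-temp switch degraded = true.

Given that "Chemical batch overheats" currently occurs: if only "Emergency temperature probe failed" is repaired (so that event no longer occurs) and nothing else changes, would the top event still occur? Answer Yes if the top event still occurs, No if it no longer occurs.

Counterfactual: set "Emergency temperature probe failed" to not occurred.
Quench path down [AND]: Outboard quench valve faulted=occurs, A coolant supply is out=occurs → all inputs occur → occurs.
Vent system unavailable [AND]: A agitator degraded=occurs, Lower rupture disc stuck=occurs, Inboard jacket pump is down=occurs, #1 high-temp switch degraded=occurs → all inputs occur → occurs.
Agitation branch down [AND]: #1 trip relay degraded=occurs, Vent system unavailable=occurs → all inputs occur → occurs.
Interlock chain inoperative [AND]: Emergency temperature probe failed=not, Backup controller offline=not, Redundant quench valve 2 faulted=occurs → not all inputs occur → does not occur.
Temperature loop lost [OR]: South coolant supply 2 fails=occurs, #2 trip relay 2 faulted=occurs, Redundant agitator 2 malfunctions=occurs → at least one input occurs → occurs.
Cooling jacket fails [OR]: Chilled-water valve fails=occurs, Interlock chain inoperative=not, Temperature loop lost=occurs, North rupture disc 2 is down=not → at least one input occurs → occurs.
Chemical batch overheats [AND]: Quench path down=occurs, Agitation branch down=occurs, Cooling jacket fails=occurs → all inputs occur → occurs.

Yes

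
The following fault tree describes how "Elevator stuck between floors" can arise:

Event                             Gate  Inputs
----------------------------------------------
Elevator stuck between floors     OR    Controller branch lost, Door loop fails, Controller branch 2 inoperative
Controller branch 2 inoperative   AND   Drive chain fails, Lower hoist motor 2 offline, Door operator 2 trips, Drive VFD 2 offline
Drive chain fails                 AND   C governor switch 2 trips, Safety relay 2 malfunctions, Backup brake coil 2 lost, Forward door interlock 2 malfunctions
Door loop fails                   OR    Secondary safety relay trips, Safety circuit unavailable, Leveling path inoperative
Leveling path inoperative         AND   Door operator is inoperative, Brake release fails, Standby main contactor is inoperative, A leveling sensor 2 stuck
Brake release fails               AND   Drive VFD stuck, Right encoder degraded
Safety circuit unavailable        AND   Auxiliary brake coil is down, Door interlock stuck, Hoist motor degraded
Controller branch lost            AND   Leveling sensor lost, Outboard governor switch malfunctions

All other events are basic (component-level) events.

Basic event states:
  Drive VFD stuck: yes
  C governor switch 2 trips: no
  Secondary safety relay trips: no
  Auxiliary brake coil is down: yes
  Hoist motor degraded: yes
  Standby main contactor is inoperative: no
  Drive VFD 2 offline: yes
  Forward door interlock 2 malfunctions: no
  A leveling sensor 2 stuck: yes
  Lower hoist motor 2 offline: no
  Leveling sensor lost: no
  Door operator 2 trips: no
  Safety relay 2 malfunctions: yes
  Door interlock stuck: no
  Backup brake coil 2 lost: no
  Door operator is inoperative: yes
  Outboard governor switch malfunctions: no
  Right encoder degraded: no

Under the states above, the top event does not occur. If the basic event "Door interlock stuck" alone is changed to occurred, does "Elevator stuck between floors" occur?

Yes

Counterfactual: set "Door interlock stuck" to occurred.
Controller branch lost [AND]: Leveling sensor lost=not, Outboard governor switch malfunctions=not → not all inputs occur → does not occur.
Safety circuit unavailable [AND]: Auxiliary brake coil is down=occurs, Door interlock stuck=occurs, Hoist motor degraded=occurs → all inputs occur → occurs.
Brake release fails [AND]: Drive VFD stuck=occurs, Right encoder degraded=not → not all inputs occur → does not occur.
Leveling path inoperative [AND]: Door operator is inoperative=occurs, Brake release fails=not, Standby main contactor is inoperative=not, A leveling sensor 2 stuck=occurs → not all inputs occur → does not occur.
Door loop fails [OR]: Secondary safety relay trips=not, Safety circuit unavailable=occurs, Leveling path inoperative=not → at least one input occurs → occurs.
Drive chain fails [AND]: C governor switch 2 trips=not, Safety relay 2 malfunctions=occurs, Backup brake coil 2 lost=not, Forward door interlock 2 malfunctions=not → not all inputs occur → does not occur.
Controller branch 2 inoperative [AND]: Drive chain fails=not, Lower hoist motor 2 offline=not, Door operator 2 trips=not, Drive VFD 2 offline=occurs → not all inputs occur → does not occur.
Elevator stuck between floors [OR]: Controller branch lost=not, Door loop fails=occurs, Controller branch 2 inoperative=not → at least one input occurs → occurs.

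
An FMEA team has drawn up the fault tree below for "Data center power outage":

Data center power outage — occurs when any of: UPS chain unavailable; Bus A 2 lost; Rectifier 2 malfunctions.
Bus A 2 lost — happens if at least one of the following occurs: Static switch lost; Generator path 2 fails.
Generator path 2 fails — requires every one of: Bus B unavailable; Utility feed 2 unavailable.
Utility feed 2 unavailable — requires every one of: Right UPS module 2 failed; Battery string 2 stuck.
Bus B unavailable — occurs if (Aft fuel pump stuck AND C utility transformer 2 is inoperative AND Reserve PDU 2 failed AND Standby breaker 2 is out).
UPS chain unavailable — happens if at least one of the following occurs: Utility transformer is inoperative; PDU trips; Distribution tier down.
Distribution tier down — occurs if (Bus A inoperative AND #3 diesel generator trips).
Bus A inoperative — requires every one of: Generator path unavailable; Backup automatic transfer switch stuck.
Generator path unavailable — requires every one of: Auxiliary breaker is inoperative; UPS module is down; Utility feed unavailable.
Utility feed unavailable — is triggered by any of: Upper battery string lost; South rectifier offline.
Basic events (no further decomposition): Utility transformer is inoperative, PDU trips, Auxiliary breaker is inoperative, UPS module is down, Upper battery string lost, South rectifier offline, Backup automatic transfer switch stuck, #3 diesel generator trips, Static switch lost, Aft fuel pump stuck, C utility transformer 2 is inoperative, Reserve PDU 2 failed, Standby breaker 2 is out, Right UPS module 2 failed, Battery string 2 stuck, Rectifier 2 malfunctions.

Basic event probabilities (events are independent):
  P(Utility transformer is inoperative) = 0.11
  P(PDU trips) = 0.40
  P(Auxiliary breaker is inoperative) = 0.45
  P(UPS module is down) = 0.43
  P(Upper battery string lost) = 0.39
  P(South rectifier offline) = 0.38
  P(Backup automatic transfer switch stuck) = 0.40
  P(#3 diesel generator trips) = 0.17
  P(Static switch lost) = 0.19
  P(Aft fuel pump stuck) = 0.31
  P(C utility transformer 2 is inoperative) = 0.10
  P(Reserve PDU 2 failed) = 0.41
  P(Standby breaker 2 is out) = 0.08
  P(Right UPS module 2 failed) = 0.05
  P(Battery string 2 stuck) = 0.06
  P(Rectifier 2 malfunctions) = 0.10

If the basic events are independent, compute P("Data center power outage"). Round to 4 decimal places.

0.6139

P(Utility feed unavailable) [OR] = 1 − (1−0.39) × (1−0.38) = 0.621800
P(Generator path unavailable) [AND] = 0.45 × 0.43 × 0.621800 = 0.120318
P(Bus A inoperative) [AND] = 0.120318 × 0.40 = 0.048127
P(Distribution tier down) [AND] = 0.048127 × 0.17 = 0.008182
P(UPS chain unavailable) [OR] = 1 − (1−0.11) × (1−0.40) × (1−0.008182) = 0.470369
P(Bus B unavailable) [AND] = 0.31 × 0.10 × 0.41 × 0.08 = 0.001017
P(Utility feed 2 unavailable) [AND] = 0.05 × 0.06 = 0.003000
P(Generator path 2 fails) [AND] = 0.001017 × 0.003000 = 0.000003
P(Bus A 2 lost) [OR] = 1 − (1−0.19) × (1−0.000003) = 0.190002
P(Data center power outage) [OR] = 1 − (1−0.470369) × (1−0.190002) × (1−0.10) = 0.613900
Rounded to 4 decimal places: P(Data center power outage) ≈ 0.6139.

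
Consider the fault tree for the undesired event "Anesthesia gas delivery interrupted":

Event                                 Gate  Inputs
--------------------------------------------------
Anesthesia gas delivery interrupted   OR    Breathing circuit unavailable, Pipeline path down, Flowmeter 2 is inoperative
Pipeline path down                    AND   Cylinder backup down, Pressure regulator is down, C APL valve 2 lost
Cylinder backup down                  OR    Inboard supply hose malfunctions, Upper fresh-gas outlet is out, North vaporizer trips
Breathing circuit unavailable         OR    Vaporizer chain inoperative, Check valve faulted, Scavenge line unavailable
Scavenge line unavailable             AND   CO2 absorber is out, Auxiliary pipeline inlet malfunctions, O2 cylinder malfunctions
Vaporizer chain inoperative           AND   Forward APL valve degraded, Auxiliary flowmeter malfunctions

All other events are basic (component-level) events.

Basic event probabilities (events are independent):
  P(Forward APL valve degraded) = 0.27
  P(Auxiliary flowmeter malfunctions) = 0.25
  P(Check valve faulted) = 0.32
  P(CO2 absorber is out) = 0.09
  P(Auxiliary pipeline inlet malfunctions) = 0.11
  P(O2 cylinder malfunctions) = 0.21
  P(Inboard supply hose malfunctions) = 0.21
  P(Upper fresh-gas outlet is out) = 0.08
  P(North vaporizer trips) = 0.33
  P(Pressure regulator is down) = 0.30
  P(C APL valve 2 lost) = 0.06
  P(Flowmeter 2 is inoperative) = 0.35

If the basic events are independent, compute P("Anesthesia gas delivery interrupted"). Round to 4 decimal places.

P(Vaporizer chain inoperative) [AND] = 0.27 × 0.25 = 0.067500
P(Scavenge line unavailable) [AND] = 0.09 × 0.11 × 0.21 = 0.002079
P(Breathing circuit unavailable) [OR] = 1 − (1−0.067500) × (1−0.32) × (1−0.002079) = 0.367218
P(Cylinder backup down) [OR] = 1 − (1−0.21) × (1−0.08) × (1−0.33) = 0.513044
P(Pipeline path down) [AND] = 0.513044 × 0.30 × 0.06 = 0.009235
P(Anesthesia gas delivery interrupted) [OR] = 1 − (1−0.367218) × (1−0.009235) × (1−0.35) = 0.592490
Rounded to 4 decimal places: P(Anesthesia gas delivery interrupted) ≈ 0.5925.

0.5925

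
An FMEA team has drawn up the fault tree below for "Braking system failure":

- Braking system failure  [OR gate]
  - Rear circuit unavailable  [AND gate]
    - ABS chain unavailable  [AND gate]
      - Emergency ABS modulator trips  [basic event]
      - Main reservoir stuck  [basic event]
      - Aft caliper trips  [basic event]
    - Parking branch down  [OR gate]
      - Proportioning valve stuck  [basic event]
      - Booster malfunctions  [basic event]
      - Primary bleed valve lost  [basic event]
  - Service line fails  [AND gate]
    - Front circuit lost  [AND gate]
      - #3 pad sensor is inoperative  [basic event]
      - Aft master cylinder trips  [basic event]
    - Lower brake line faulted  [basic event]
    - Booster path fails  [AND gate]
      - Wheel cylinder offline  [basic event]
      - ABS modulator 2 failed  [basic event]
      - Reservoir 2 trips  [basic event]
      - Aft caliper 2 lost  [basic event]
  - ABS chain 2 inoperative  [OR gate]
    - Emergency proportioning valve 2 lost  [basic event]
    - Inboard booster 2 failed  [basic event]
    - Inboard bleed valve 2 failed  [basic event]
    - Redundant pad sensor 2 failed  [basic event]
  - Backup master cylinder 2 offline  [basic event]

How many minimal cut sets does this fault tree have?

9

ABS chain unavailable [AND]: one cut set from each child combined → 1 × 1 × 1 = 1 cut set(s).
Parking branch down [OR]: union of children's cut sets → 3 cut set(s).
Rear circuit unavailable [AND]: one cut set from each child combined → 1 × 3 = 3 cut set(s).
Front circuit lost [AND]: one cut set from each child combined → 1 × 1 = 1 cut set(s).
Booster path fails [AND]: one cut set from each child combined → 1 × 1 × 1 × 1 = 1 cut set(s).
Service line fails [AND]: one cut set from each child combined → 1 × 1 × 1 = 1 cut set(s).
ABS chain 2 inoperative [OR]: union of children's cut sets → 4 cut set(s).
Braking system failure [OR]: union of children's cut sets → 9 cut set(s).
Minimal cut sets: {Aft caliper trips, Emergency ABS modulator trips, Main reservoir stuck, Proportioning valve stuck}; {Aft caliper trips, Booster malfunctions, Emergency ABS modulator trips, Main reservoir stuck}; {Aft caliper trips, Emergency ABS modulator trips, Main reservoir stuck, Primary bleed valve lost}; {#3 pad sensor is inoperative, ABS modulator 2 failed, Aft caliper 2 lost, Aft master cylinder trips, Lower brake line faulted, Reservoir 2 trips, Wheel cylinder offline}; {Emergency proportioning valve 2 lost}; {Inboard booster 2 failed}; {Inboard bleed valve 2 failed}; {Redundant pad sensor 2 failed}; {Backup master cylinder 2 offline}.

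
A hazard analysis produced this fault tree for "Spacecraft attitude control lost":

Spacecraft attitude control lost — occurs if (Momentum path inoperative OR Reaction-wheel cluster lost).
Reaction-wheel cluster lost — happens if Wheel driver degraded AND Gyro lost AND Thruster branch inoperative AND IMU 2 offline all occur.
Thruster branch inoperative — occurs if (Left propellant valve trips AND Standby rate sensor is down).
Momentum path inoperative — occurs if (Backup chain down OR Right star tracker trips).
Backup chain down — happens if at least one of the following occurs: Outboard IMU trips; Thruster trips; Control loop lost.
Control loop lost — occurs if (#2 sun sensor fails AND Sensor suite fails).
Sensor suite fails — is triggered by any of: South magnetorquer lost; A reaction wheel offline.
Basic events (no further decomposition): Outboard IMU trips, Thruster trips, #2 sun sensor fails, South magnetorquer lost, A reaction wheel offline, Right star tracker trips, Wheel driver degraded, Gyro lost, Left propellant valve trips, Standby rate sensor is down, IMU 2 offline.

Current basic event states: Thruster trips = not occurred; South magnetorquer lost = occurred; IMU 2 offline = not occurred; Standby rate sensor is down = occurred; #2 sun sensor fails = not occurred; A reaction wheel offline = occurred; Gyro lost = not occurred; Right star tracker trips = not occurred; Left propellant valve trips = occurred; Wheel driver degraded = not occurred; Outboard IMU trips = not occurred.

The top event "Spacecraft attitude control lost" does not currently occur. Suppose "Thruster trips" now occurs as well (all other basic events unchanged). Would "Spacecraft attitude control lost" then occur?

Yes

Counterfactual: set "Thruster trips" to occurred.
Sensor suite fails [OR]: South magnetorquer lost=occurs, A reaction wheel offline=occurs → at least one input occurs → occurs.
Control loop lost [AND]: #2 sun sensor fails=not, Sensor suite fails=occurs → not all inputs occur → does not occur.
Backup chain down [OR]: Outboard IMU trips=not, Thruster trips=occurs, Control loop lost=not → at least one input occurs → occurs.
Momentum path inoperative [OR]: Backup chain down=occurs, Right star tracker trips=not → at least one input occurs → occurs.
Thruster branch inoperative [AND]: Left propellant valve trips=occurs, Standby rate sensor is down=occurs → all inputs occur → occurs.
Reaction-wheel cluster lost [AND]: Wheel driver degraded=not, Gyro lost=not, Thruster branch inoperative=occurs, IMU 2 offline=not → not all inputs occur → does not occur.
Spacecraft attitude control lost [OR]: Momentum path inoperative=occurs, Reaction-wheel cluster lost=not → at least one input occurs → occurs.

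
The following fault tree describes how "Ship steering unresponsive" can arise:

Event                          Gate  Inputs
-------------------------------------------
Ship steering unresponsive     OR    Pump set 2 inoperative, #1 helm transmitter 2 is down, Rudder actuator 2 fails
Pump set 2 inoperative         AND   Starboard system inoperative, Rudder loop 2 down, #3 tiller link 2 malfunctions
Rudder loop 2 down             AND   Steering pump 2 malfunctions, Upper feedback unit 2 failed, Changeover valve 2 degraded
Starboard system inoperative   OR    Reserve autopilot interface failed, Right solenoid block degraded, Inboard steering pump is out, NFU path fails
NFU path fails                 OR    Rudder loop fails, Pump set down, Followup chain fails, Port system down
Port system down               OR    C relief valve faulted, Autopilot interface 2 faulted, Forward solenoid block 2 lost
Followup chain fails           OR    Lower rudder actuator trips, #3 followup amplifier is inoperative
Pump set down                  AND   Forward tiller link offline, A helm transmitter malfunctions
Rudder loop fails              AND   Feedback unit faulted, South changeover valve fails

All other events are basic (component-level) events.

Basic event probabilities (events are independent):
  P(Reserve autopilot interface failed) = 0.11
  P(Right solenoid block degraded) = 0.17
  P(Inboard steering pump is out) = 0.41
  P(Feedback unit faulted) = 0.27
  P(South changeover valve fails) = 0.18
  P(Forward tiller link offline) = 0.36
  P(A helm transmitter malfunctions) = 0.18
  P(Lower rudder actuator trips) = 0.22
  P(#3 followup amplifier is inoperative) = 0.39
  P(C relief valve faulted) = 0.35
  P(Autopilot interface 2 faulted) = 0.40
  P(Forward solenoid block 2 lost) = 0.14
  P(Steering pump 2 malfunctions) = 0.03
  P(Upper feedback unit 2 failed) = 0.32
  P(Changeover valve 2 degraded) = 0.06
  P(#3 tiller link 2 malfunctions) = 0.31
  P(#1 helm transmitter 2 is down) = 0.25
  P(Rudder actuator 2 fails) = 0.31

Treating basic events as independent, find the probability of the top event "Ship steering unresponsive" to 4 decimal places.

P(Rudder loop fails) [AND] = 0.27 × 0.18 = 0.048600
P(Pump set down) [AND] = 0.36 × 0.18 = 0.064800
P(Followup chain fails) [OR] = 1 − (1−0.22) × (1−0.39) = 0.524200
P(Port system down) [OR] = 1 − (1−0.35) × (1−0.40) × (1−0.14) = 0.664600
P(NFU path fails) [OR] = 1 − (1−0.048600) × (1−0.064800) × (1−0.524200) × (1−0.664600) = 0.858011
P(Starboard system inoperative) [OR] = 1 − (1−0.11) × (1−0.17) × (1−0.41) × (1−0.858011) = 0.938117
P(Rudder loop 2 down) [AND] = 0.03 × 0.32 × 0.06 = 0.000576
P(Pump set 2 inoperative) [AND] = 0.938117 × 0.000576 × 0.31 = 0.000168
P(Ship steering unresponsive) [OR] = 1 − (1−0.000168) × (1−0.25) × (1−0.31) = 0.482587
Rounded to 4 decimal places: P(Ship steering unresponsive) ≈ 0.4826.

0.4826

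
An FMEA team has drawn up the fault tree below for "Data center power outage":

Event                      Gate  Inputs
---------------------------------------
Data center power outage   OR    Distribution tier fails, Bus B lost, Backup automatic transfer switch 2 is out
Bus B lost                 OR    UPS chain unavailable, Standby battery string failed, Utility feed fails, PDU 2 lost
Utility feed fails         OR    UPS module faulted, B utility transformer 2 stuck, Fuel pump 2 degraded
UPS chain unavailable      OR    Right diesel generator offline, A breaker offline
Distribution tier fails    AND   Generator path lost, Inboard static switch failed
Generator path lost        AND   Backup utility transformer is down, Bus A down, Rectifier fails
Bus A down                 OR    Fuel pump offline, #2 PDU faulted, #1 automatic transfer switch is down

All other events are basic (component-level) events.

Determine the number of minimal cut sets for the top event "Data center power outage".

11

Bus A down [OR]: union of children's cut sets → 3 cut set(s).
Generator path lost [AND]: one cut set from each child combined → 1 × 3 × 1 = 3 cut set(s).
Distribution tier fails [AND]: one cut set from each child combined → 3 × 1 = 3 cut set(s).
UPS chain unavailable [OR]: union of children's cut sets → 2 cut set(s).
Utility feed fails [OR]: union of children's cut sets → 3 cut set(s).
Bus B lost [OR]: union of children's cut sets → 7 cut set(s).
Data center power outage [OR]: union of children's cut sets → 11 cut set(s).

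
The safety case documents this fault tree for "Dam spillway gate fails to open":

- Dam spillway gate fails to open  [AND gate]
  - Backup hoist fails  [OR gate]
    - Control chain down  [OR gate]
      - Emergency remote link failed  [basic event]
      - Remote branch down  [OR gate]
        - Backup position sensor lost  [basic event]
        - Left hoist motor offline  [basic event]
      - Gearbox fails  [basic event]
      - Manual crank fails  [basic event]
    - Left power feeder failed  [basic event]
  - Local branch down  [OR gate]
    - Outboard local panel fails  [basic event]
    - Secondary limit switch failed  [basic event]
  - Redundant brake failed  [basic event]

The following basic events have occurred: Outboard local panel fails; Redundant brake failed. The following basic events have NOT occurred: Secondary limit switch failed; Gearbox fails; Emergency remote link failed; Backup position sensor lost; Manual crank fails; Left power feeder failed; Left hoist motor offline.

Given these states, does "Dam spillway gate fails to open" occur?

No

Remote branch down [OR]: Backup position sensor lost=not, Left hoist motor offline=not → no input occurs → does not occur.
Control chain down [OR]: Emergency remote link failed=not, Remote branch down=not, Gearbox fails=not, Manual crank fails=not → no input occurs → does not occur.
Backup hoist fails [OR]: Control chain down=not, Left power feeder failed=not → no input occurs → does not occur.
Local branch down [OR]: Outboard local panel fails=occurs, Secondary limit switch failed=not → at least one input occurs → occurs.
Dam spillway gate fails to open [AND]: Backup hoist fails=not, Local branch down=occurs, Redundant brake failed=occurs → not all inputs occur → does not occur.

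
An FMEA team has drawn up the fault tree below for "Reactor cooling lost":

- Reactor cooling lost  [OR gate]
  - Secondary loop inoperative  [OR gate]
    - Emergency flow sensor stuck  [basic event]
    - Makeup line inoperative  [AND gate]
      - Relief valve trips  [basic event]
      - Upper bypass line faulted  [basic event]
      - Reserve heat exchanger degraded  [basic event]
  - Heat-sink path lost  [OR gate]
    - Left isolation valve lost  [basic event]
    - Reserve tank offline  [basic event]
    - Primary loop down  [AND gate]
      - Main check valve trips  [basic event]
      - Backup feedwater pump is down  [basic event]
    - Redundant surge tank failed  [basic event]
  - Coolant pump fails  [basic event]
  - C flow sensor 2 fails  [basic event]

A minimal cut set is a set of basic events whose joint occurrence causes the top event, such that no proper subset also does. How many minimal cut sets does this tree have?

8

Makeup line inoperative [AND]: one cut set from each child combined → 1 × 1 × 1 = 1 cut set(s).
Secondary loop inoperative [OR]: union of children's cut sets → 2 cut set(s).
Primary loop down [AND]: one cut set from each child combined → 1 × 1 = 1 cut set(s).
Heat-sink path lost [OR]: union of children's cut sets → 4 cut set(s).
Reactor cooling lost [OR]: union of children's cut sets → 8 cut set(s).
Minimal cut sets: {Emergency flow sensor stuck}; {Relief valve trips, Reserve heat exchanger degraded, Upper bypass line faulted}; {Left isolation valve lost}; {Reserve tank offline}; {Backup feedwater pump is down, Main check valve trips}; {Redundant surge tank failed}; {Coolant pump fails}; {C flow sensor 2 fails}.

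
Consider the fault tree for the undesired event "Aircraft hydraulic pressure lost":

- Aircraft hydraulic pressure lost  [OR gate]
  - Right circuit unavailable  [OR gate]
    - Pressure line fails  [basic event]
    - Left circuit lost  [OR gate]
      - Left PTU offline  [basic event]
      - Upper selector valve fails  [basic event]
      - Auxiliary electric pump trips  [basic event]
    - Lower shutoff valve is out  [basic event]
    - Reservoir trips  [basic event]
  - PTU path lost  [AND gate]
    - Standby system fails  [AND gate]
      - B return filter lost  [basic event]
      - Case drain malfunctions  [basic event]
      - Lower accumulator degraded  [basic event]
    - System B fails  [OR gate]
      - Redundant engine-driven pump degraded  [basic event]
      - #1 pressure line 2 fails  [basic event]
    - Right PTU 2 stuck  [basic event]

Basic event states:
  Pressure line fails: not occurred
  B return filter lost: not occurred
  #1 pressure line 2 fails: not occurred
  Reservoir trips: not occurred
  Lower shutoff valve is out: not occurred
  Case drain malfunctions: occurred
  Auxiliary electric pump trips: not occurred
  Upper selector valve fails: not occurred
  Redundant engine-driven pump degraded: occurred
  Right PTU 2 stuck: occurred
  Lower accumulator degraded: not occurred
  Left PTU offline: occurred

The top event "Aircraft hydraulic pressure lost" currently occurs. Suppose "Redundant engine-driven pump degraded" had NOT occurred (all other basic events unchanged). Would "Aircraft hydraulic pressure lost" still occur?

Yes

Counterfactual: set "Redundant engine-driven pump degraded" to not occurred.
Left circuit lost [OR]: Left PTU offline=occurs, Upper selector valve fails=not, Auxiliary electric pump trips=not → at least one input occurs → occurs.
Right circuit unavailable [OR]: Pressure line fails=not, Left circuit lost=occurs, Lower shutoff valve is out=not, Reservoir trips=not → at least one input occurs → occurs.
Standby system fails [AND]: B return filter lost=not, Case drain malfunctions=occurs, Lower accumulator degraded=not → not all inputs occur → does not occur.
System B fails [OR]: Redundant engine-driven pump degraded=not, #1 pressure line 2 fails=not → no input occurs → does not occur.
PTU path lost [AND]: Standby system fails=not, System B fails=not, Right PTU 2 stuck=occurs → not all inputs occur → does not occur.
Aircraft hydraulic pressure lost [OR]: Right circuit unavailable=occurs, PTU path lost=not → at least one input occurs → occurs.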